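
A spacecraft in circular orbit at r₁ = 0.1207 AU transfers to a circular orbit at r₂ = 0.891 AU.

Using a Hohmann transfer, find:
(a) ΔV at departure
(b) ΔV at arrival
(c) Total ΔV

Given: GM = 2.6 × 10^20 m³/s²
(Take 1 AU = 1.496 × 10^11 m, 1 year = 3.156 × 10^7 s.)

Convert to SI: r₁ = 0.1207 AU = 1.80567e+10 m; r₂ = 0.891 AU = 1.33294e+11 m.
Transfer semi-major axis: a_t = (r₁ + r₂)/2 = (1.80567e+10 + 1.33294e+11)/2 = 7.56752e+10 m.
Circular speeds: v₁ = √(GM/r₁) = 119996 m/s, v₂ = √(GM/r₂) = 44165.4 m/s.
Transfer speeds (vis-viva v² = GM(2/r − 1/a_t)): v₁ᵗ = 159256 m/s, v₂ᵗ = 21573.7 m/s.
(a) ΔV₁ = |v₁ᵗ − v₁| ≈ 3.926e+04 m/s = 8.282 AU/year.
(b) ΔV₂ = |v₂ − v₂ᵗ| ≈ 2.259e+04 m/s = 4.766 AU/year.
(c) ΔV_total = ΔV₁ + ΔV₂ ≈ 6.185e+04 m/s = 13.05 AU/year.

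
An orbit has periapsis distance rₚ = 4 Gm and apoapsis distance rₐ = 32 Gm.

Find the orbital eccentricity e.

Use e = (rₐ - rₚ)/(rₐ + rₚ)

Convert to SI: rₚ = 4 Gm = 4e+09 m; rₐ = 32 Gm = 3.2e+10 m.
e = (rₐ − rₚ) / (rₐ + rₚ).
e = (3.2e+10 − 4e+09) / (3.2e+10 + 4e+09) = 2.8e+10 / 3.6e+10 ≈ 0.7778.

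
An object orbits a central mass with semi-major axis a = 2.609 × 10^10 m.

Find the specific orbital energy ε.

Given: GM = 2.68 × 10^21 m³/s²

ε = −GM / (2a).
ε = −2.68e+21 / (2 · 2.609e+10) J/kg ≈ -5.136e+10 J/kg = -51.36 GJ/kg.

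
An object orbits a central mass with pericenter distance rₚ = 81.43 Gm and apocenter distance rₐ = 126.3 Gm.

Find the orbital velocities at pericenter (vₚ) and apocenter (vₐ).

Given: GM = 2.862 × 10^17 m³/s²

Convert to SI: rₚ = 81.43 Gm = 8.143e+10 m; rₐ = 126.3 Gm = 1.263e+11 m.
Use the vis-viva equation v² = GM(2/r − 1/a) with a = (rₚ + rₐ)/2 = (8.143e+10 + 1.263e+11)/2 = 1.03865e+11 m.
vₚ = √(GM · (2/rₚ − 1/a)) = √(2.862e+17 · (2/8.143e+10 − 1/1.03865e+11)) m/s ≈ 2067 m/s = 2.067 km/s.
vₐ = √(GM · (2/rₐ − 1/a)) = √(2.862e+17 · (2/1.263e+11 − 1/1.03865e+11)) m/s ≈ 1333 m/s = 1.333 km/s.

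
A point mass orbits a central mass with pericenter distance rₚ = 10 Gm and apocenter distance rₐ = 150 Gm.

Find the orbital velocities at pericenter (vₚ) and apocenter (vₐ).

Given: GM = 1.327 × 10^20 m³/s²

Convert to SI: rₚ = 10 Gm = 1e+10 m; rₐ = 150 Gm = 1.5e+11 m.
Use the vis-viva equation v² = GM(2/r − 1/a) with a = (rₚ + rₐ)/2 = (1e+10 + 1.5e+11)/2 = 8e+10 m.
vₚ = √(GM · (2/rₚ − 1/a)) = √(1.327e+20 · (2/1e+10 − 1/8e+10)) m/s ≈ 1.577e+05 m/s = 157.7 km/s.
vₐ = √(GM · (2/rₐ − 1/a)) = √(1.327e+20 · (2/1.5e+11 − 1/8e+10)) m/s ≈ 1.052e+04 m/s = 10.52 km/s.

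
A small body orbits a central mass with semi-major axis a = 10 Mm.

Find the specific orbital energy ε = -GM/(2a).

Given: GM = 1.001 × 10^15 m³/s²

Convert to SI: a = 10 Mm = 1e+07 m.
ε = −GM / (2a).
ε = −1.001e+15 / (2 · 1e+07) J/kg ≈ -5.005e+07 J/kg = -50.05 MJ/kg.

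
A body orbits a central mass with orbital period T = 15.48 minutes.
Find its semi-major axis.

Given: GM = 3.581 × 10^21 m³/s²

Convert to SI: T = 15.48 minutes = 928.8 s.
Invert Kepler's third law: a = (GM · T² / (4π²))^(1/3).
Substituting T = 928.8 s and GM = 3.581e+21 m³/s²:
a = (3.581e+21 · (928.8)² / (4π²))^(1/3) m
a ≈ 4.277e+08 m = 427.7 Mm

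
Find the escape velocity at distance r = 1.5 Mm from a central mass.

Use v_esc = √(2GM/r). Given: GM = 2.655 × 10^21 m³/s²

Convert to SI: r = 1.5 Mm = 1.5e+06 m.
Escape velocity comes from setting total energy to zero: ½v² − GM/r = 0 ⇒ v_esc = √(2GM / r).
v_esc = √(2 · 2.655e+21 / 1.5e+06) m/s ≈ 5.95e+07 m/s = 5.95e+04 km/s.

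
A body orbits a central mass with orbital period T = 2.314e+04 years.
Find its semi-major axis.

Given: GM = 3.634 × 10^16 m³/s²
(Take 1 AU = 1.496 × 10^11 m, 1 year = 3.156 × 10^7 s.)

Convert to SI: T = 2.314e+04 years = 7.30298e+11 s.
Invert Kepler's third law: a = (GM · T² / (4π²))^(1/3).
Substituting T = 7.30298e+11 s and GM = 3.634e+16 m³/s²:
a = (3.634e+16 · (7.30298e+11)² / (4π²))^(1/3) m
a ≈ 7.889e+12 m = 52.73 AU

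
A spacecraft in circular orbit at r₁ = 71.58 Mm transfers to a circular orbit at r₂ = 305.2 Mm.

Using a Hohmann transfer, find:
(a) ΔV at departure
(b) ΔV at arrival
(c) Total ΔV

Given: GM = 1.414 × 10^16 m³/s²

Convert to SI: r₁ = 71.58 Mm = 7.158e+07 m; r₂ = 305.2 Mm = 3.052e+08 m.
Transfer semi-major axis: a_t = (r₁ + r₂)/2 = (7.158e+07 + 3.052e+08)/2 = 1.8839e+08 m.
Circular speeds: v₁ = √(GM/r₁) = 14054.9 m/s, v₂ = √(GM/r₂) = 6806.63 m/s.
Transfer speeds (vis-viva v² = GM(2/r − 1/a_t)): v₁ᵗ = 17889.3 m/s, v₂ᵗ = 4195.65 m/s.
(a) ΔV₁ = |v₁ᵗ − v₁| ≈ 3834 m/s = 3.834 km/s.
(b) ΔV₂ = |v₂ − v₂ᵗ| ≈ 2611 m/s = 2.611 km/s.
(c) ΔV_total = ΔV₁ + ΔV₂ ≈ 6445 m/s = 6.445 km/s.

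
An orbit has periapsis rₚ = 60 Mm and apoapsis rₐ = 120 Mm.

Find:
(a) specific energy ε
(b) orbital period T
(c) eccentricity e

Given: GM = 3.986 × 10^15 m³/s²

Convert to SI: rₚ = 60 Mm = 6e+07 m; rₐ = 120 Mm = 1.2e+08 m.
(a) With a = (rₚ + rₐ)/2 = 9e+07 m, ε = −GM/(2a) = −3.986e+15/(2 · 9e+07) J/kg ≈ -2.214e+07 J/kg
(b) With a = (rₚ + rₐ)/2 = 9e+07 m, T = 2π √(a³/GM) = 2π √((9e+07)³/3.986e+15) s ≈ 8.497e+04 s
(c) e = (rₐ − rₚ)/(rₐ + rₚ) = (1.2e+08 − 6e+07)/(1.2e+08 + 6e+07) ≈ 0.3333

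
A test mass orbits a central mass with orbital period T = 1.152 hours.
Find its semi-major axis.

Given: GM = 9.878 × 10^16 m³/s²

Convert to SI: T = 1.152 hours = 4147.2 s.
Invert Kepler's third law: a = (GM · T² / (4π²))^(1/3).
Substituting T = 4147.2 s and GM = 9.878e+16 m³/s²:
a = (9.878e+16 · (4147.2)² / (4π²))^(1/3) m
a ≈ 3.504e+07 m = 35.04 Mm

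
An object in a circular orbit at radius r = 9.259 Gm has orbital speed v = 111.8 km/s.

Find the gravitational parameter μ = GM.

Convert to SI: r = 9.259 Gm = 9.259e+09 m; v = 111.8 km/s = 111800 m/s.
For a circular orbit v² = GM/r, so GM = v² · r.
GM = (111800)² · 9.259e+09 m³/s² ≈ 1.157e+20 m³/s² = 1.157 × 10^20 m³/s².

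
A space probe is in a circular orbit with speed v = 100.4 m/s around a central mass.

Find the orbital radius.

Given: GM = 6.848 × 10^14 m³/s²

For a circular orbit, v² = GM / r, so r = GM / v².
r = 6.848e+14 / (100.4)² m ≈ 6.794e+10 m = 67.94 Gm.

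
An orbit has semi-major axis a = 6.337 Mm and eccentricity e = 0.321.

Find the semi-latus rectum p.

Convert to SI: a = 6.337 Mm = 6.337e+06 m.
p = a (1 − e²).
p = 6.337e+06 · (1 − (0.321)²) = 6.337e+06 · 0.896959 ≈ 5.684e+06 m = 5.684 Mm.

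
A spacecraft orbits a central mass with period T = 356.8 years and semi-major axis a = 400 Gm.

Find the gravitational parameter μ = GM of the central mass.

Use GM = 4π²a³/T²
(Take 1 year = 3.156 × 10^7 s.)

Convert to SI: T = 356.8 years = 1.12606e+10 s; a = 400 Gm = 4e+11 m.
GM = 4π² · a³ / T².
GM = 4π² · (4e+11)³ / (1.12606e+10)² m³/s² ≈ 1.993e+16 m³/s² = 1.993 × 10^16 m³/s².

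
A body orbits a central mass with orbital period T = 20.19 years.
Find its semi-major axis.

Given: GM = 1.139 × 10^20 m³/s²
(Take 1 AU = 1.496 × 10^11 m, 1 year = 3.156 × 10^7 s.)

Convert to SI: T = 20.19 years = 6.37196e+08 s.
Invert Kepler's third law: a = (GM · T² / (4π²))^(1/3).
Substituting T = 6.37196e+08 s and GM = 1.139e+20 m³/s²:
a = (1.139e+20 · (6.37196e+08)² / (4π²))^(1/3) m
a ≈ 1.054e+12 m = 7.046 AU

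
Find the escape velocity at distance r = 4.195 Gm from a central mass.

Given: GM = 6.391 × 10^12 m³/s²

Convert to SI: r = 4.195 Gm = 4.195e+09 m.
Escape velocity comes from setting total energy to zero: ½v² − GM/r = 0 ⇒ v_esc = √(2GM / r).
v_esc = √(2 · 6.391e+12 / 4.195e+09) m/s ≈ 55.2 m/s = 55.2 m/s.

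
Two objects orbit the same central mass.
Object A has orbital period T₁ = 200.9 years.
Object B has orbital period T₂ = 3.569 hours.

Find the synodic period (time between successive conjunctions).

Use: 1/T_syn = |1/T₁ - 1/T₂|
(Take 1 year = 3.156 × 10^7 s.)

Convert to SI: T₁ = 200.9 years = 6.3404e+09 s; T₂ = 3.569 hours = 12848.4 s.
T_syn = |T₁ · T₂ / (T₁ − T₂)|.
T_syn = |6.3404e+09 · 12848.4 / (6.3404e+09 − 12848.4)| s ≈ 1.285e+04 s = 3.569 hours.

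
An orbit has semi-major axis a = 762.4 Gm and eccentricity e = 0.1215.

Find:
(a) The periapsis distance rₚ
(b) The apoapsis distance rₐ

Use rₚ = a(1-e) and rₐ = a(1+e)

Convert to SI: a = 762.4 Gm = 7.624e+11 m.
(a) rₚ = a(1 − e) = 7.624e+11 · (1 − 0.1215) = 7.624e+11 · 0.8785 ≈ 6.698e+11 m = 669.8 Gm.
(b) rₐ = a(1 + e) = 7.624e+11 · (1 + 0.1215) = 7.624e+11 · 1.1215 ≈ 8.55e+11 m = 855 Gm.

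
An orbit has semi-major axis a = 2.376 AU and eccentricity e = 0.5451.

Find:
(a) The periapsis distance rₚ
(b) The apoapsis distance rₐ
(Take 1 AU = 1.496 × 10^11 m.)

Convert to SI: a = 2.376 AU = 3.5545e+11 m.
(a) rₚ = a(1 − e) = 3.5545e+11 · (1 − 0.5451) = 3.5545e+11 · 0.4549 ≈ 1.617e+11 m = 1.081 AU.
(b) rₐ = a(1 + e) = 3.5545e+11 · (1 + 0.5451) = 3.5545e+11 · 1.5451 ≈ 5.492e+11 m = 3.671 AU.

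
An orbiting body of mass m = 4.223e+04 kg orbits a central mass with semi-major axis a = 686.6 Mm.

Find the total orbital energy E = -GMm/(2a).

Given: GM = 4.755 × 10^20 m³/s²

Convert to SI: a = 686.6 Mm = 6.866e+08 m.
E = −GMm / (2a).
E = −4.755e+20 · 4.223e+04 / (2 · 6.866e+08) J ≈ -1.462e+16 J = -14.62 PJ.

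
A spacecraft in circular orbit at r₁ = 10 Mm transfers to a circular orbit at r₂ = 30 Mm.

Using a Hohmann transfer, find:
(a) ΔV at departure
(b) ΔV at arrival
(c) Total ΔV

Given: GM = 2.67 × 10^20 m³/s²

Convert to SI: r₁ = 10 Mm = 1e+07 m; r₂ = 30 Mm = 3e+07 m.
Transfer semi-major axis: a_t = (r₁ + r₂)/2 = (1e+07 + 3e+07)/2 = 2e+07 m.
Circular speeds: v₁ = √(GM/r₁) = 5.1672e+06 m/s, v₂ = √(GM/r₂) = 2.98329e+06 m/s.
Transfer speeds (vis-viva v² = GM(2/r − 1/a_t)): v₁ᵗ = 6.32851e+06 m/s, v₂ᵗ = 2.1095e+06 m/s.
(a) ΔV₁ = |v₁ᵗ − v₁| ≈ 1.161e+06 m/s = 1161 km/s.
(b) ΔV₂ = |v₂ − v₂ᵗ| ≈ 8.738e+05 m/s = 873.8 km/s.
(c) ΔV_total = ΔV₁ + ΔV₂ ≈ 2.035e+06 m/s = 2035 km/s.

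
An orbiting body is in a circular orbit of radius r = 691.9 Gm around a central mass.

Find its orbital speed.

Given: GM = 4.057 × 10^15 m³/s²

Convert to SI: r = 691.9 Gm = 6.919e+11 m.
For a circular orbit, gravity supplies the centripetal force, so v = √(GM / r).
v = √(4.057e+15 / 6.919e+11) m/s ≈ 76.57 m/s = 76.57 m/s.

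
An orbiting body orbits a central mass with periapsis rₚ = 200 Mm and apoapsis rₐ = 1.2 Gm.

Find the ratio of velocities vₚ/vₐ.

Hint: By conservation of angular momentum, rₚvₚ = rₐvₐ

Convert to SI: rₚ = 200 Mm = 2e+08 m; rₐ = 1.2 Gm = 1.2e+09 m.
Conservation of angular momentum gives rₚvₚ = rₐvₐ, so vₚ/vₐ = rₐ/rₚ.
vₚ/vₐ = 1.2e+09 / 2e+08 ≈ 6.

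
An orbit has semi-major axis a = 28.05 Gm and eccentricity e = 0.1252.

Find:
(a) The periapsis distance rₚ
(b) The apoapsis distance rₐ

Convert to SI: a = 28.05 Gm = 2.805e+10 m.
(a) rₚ = a(1 − e) = 2.805e+10 · (1 − 0.1252) = 2.805e+10 · 0.8748 ≈ 2.454e+10 m = 24.54 Gm.
(b) rₐ = a(1 + e) = 2.805e+10 · (1 + 0.1252) = 2.805e+10 · 1.1252 ≈ 3.156e+10 m = 31.56 Gm.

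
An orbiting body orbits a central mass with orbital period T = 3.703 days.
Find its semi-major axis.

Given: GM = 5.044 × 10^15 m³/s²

Convert to SI: T = 3.703 days = 319939 s.
Invert Kepler's third law: a = (GM · T² / (4π²))^(1/3).
Substituting T = 319939 s and GM = 5.044e+15 m³/s²:
a = (5.044e+15 · (319939)² / (4π²))^(1/3) m
a ≈ 2.356e+08 m = 235.6 Mm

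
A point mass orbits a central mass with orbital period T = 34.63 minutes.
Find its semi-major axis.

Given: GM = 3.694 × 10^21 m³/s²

Convert to SI: T = 34.63 minutes = 2077.8 s.
Invert Kepler's third law: a = (GM · T² / (4π²))^(1/3).
Substituting T = 2077.8 s and GM = 3.694e+21 m³/s²:
a = (3.694e+21 · (2077.8)² / (4π²))^(1/3) m
a ≈ 7.392e+08 m = 7.392 × 10^8 m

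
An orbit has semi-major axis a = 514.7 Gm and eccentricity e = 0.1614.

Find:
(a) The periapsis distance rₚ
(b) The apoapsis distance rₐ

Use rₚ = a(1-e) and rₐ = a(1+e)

Convert to SI: a = 514.7 Gm = 5.147e+11 m.
(a) rₚ = a(1 − e) = 5.147e+11 · (1 − 0.1614) = 5.147e+11 · 0.8386 ≈ 4.316e+11 m = 431.6 Gm.
(b) rₐ = a(1 + e) = 5.147e+11 · (1 + 0.1614) = 5.147e+11 · 1.1614 ≈ 5.978e+11 m = 597.8 Gm.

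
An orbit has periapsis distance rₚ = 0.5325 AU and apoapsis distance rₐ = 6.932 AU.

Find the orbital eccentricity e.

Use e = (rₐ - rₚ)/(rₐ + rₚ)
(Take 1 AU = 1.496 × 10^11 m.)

Convert to SI: rₚ = 0.5325 AU = 7.9662e+10 m; rₐ = 6.932 AU = 1.03703e+12 m.
e = (rₐ − rₚ) / (rₐ + rₚ).
e = (1.03703e+12 − 7.9662e+10) / (1.03703e+12 + 7.9662e+10) = 9.57365e+11 / 1.11669e+12 ≈ 0.8573.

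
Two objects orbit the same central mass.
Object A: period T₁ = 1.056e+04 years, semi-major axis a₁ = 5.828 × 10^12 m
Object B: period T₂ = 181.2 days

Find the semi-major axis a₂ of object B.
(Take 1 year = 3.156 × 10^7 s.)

Convert to SI: T₁ = 1.056e+04 years = 3.33274e+11 s; T₂ = 181.2 days = 1.56557e+07 s.
Kepler's third law: (T₁/T₂)² = (a₁/a₂)³ ⇒ a₂ = a₁ · (T₂/T₁)^(2/3).
T₂/T₁ = 1.56557e+07 / 3.33274e+11 = 4.69755e-05.
a₂ = 5.828e+12 · (4.69755e-05)^(2/3) m ≈ 7.588e+09 m = 7.588 × 10^9 m.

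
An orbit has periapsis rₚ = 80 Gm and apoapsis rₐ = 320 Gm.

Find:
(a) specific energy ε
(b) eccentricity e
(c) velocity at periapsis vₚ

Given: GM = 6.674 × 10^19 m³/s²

Convert to SI: rₚ = 80 Gm = 8e+10 m; rₐ = 320 Gm = 3.2e+11 m.
(a) With a = (rₚ + rₐ)/2 = 2e+11 m, ε = −GM/(2a) = −6.674e+19/(2 · 2e+11) J/kg ≈ -1.668e+08 J/kg
(b) e = (rₐ − rₚ)/(rₐ + rₚ) = (3.2e+11 − 8e+10)/(3.2e+11 + 8e+10) ≈ 0.6
(c) With a = (rₚ + rₐ)/2 = 2e+11 m, vₚ = √(GM (2/rₚ − 1/a)) = √(6.674e+19 · (2/8e+10 − 1/2e+11)) m/s ≈ 3.653e+04 m/s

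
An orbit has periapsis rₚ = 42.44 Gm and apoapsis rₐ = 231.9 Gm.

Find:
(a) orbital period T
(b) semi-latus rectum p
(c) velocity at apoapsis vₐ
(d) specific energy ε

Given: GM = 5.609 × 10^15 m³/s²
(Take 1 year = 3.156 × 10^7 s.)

Convert to SI: rₚ = 42.44 Gm = 4.244e+10 m; rₐ = 231.9 Gm = 2.319e+11 m.
(a) With a = (rₚ + rₐ)/2 = 1.3717e+11 m, T = 2π √(a³/GM) = 2π √((1.3717e+11)³/5.609e+15) s ≈ 4.262e+09 s
(b) From a = (rₚ + rₐ)/2 = 1.3717e+11 m and e = (rₐ − rₚ)/(rₐ + rₚ) = 0.690603, p = a(1 − e²) = 1.3717e+11 · (1 − (0.690603)²) ≈ 7.175e+10 m
(c) With a = (rₚ + rₐ)/2 = 1.3717e+11 m, vₐ = √(GM (2/rₐ − 1/a)) = √(5.609e+15 · (2/2.319e+11 − 1/1.3717e+11)) m/s ≈ 86.51 m/s
(d) With a = (rₚ + rₐ)/2 = 1.3717e+11 m, ε = −GM/(2a) = −5.609e+15/(2 · 1.3717e+11) J/kg ≈ -2.045e+04 J/kg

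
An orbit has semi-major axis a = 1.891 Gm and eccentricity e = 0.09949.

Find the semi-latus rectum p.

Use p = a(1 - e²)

Convert to SI: a = 1.891 Gm = 1.891e+09 m.
p = a (1 − e²).
p = 1.891e+09 · (1 − (0.09949)²) = 1.891e+09 · 0.990102 ≈ 1.872e+09 m = 1.872 Gm.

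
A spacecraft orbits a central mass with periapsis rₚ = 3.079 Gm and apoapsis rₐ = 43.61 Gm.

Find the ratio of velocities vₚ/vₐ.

Convert to SI: rₚ = 3.079 Gm = 3.079e+09 m; rₐ = 43.61 Gm = 4.361e+10 m.
Conservation of angular momentum gives rₚvₚ = rₐvₐ, so vₚ/vₐ = rₐ/rₚ.
vₚ/vₐ = 4.361e+10 / 3.079e+09 ≈ 14.16.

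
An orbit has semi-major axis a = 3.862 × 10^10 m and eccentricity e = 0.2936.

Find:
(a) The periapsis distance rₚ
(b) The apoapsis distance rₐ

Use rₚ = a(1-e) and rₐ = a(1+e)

(a) rₚ = a(1 − e) = 3.862e+10 · (1 − 0.2936) = 3.862e+10 · 0.7064 ≈ 2.728e+10 m = 2.728 × 10^10 m.
(b) rₐ = a(1 + e) = 3.862e+10 · (1 + 0.2936) = 3.862e+10 · 1.2936 ≈ 4.996e+10 m = 4.996 × 10^10 m.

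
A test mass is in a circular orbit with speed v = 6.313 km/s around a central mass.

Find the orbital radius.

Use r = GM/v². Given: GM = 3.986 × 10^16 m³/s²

Convert to SI: v = 6.313 km/s = 6313 m/s.
For a circular orbit, v² = GM / r, so r = GM / v².
r = 3.986e+16 / (6313)² m ≈ 1e+09 m = 1 Gm.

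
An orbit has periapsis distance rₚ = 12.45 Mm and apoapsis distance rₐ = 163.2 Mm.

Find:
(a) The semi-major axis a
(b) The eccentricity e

Convert to SI: rₚ = 12.45 Mm = 1.245e+07 m; rₐ = 163.2 Mm = 1.632e+08 m.
(a) a = (rₚ + rₐ) / 2 = (1.245e+07 + 1.632e+08) / 2 ≈ 8.782e+07 m = 87.83 Mm.
(b) e = (rₐ − rₚ) / (rₐ + rₚ) = (1.632e+08 − 1.245e+07) / (1.632e+08 + 1.245e+07) ≈ 0.8582.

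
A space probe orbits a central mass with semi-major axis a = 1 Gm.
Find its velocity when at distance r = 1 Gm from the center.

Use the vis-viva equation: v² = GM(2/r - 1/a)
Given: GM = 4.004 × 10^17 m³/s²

Convert to SI: a = 1 Gm = 1e+09 m; r = 1 Gm = 1e+09 m.
Vis-viva: v = √(GM · (2/r − 1/a)).
2/r − 1/a = 2/1e+09 − 1/1e+09 = 1e-09 m⁻¹.
v = √(4.004e+17 · 1e-09) m/s ≈ 2.001e+04 m/s = 20.01 km/s.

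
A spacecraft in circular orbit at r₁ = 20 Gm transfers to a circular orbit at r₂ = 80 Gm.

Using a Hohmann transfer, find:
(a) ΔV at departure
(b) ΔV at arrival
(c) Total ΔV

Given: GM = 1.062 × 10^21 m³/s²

Convert to SI: r₁ = 20 Gm = 2e+10 m; r₂ = 80 Gm = 8e+10 m.
Transfer semi-major axis: a_t = (r₁ + r₂)/2 = (2e+10 + 8e+10)/2 = 5e+10 m.
Circular speeds: v₁ = √(GM/r₁) = 230434 m/s, v₂ = √(GM/r₂) = 115217 m/s.
Transfer speeds (vis-viva v² = GM(2/r − 1/a_t)): v₁ᵗ = 291479 m/s, v₂ᵗ = 72869.7 m/s.
(a) ΔV₁ = |v₁ᵗ − v₁| ≈ 6.104e+04 m/s = 61.04 km/s.
(b) ΔV₂ = |v₂ − v₂ᵗ| ≈ 4.235e+04 m/s = 42.35 km/s.
(c) ΔV_total = ΔV₁ + ΔV₂ ≈ 1.034e+05 m/s = 103.4 km/s.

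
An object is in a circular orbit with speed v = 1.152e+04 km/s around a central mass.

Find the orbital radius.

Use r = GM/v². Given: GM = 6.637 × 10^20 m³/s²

Convert to SI: v = 1.152e+04 km/s = 1.152e+07 m/s.
For a circular orbit, v² = GM / r, so r = GM / v².
r = 6.637e+20 / (1.152e+07)² m ≈ 5.001e+06 m = 5.001 Mm.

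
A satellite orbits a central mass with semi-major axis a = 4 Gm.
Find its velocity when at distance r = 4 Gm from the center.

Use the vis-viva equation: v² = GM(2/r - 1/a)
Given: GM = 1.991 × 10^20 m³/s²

Convert to SI: a = 4 Gm = 4e+09 m; r = 4 Gm = 4e+09 m.
Vis-viva: v = √(GM · (2/r − 1/a)).
2/r − 1/a = 2/4e+09 − 1/4e+09 = 2.5e-10 m⁻¹.
v = √(1.991e+20 · 2.5e-10) m/s ≈ 2.231e+05 m/s = 223.1 km/s.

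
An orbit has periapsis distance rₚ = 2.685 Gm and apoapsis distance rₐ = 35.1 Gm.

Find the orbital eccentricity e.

Convert to SI: rₚ = 2.685 Gm = 2.685e+09 m; rₐ = 35.1 Gm = 3.51e+10 m.
e = (rₐ − rₚ) / (rₐ + rₚ).
e = (3.51e+10 − 2.685e+09) / (3.51e+10 + 2.685e+09) = 3.2415e+10 / 3.7785e+10 ≈ 0.8579.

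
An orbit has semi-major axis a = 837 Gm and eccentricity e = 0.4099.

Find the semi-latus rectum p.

Convert to SI: a = 837 Gm = 8.37e+11 m.
p = a (1 − e²).
p = 8.37e+11 · (1 − (0.4099)²) = 8.37e+11 · 0.831982 ≈ 6.964e+11 m = 696.4 Gm.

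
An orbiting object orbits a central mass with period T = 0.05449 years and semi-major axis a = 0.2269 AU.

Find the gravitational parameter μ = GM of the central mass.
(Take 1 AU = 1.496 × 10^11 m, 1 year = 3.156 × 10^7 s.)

Convert to SI: T = 0.05449 years = 1.7197e+06 s; a = 0.2269 AU = 3.39442e+10 m.
GM = 4π² · a³ / T².
GM = 4π² · (3.39442e+10)³ / (1.7197e+06)² m³/s² ≈ 5.221e+20 m³/s² = 5.221 × 10^20 m³/s².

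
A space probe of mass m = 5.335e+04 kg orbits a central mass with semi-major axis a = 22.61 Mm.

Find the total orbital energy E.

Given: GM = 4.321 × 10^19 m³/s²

Convert to SI: a = 22.61 Mm = 2.261e+07 m.
E = −GMm / (2a).
E = −4.321e+19 · 5.335e+04 / (2 · 2.261e+07) J ≈ -5.098e+16 J = -50.98 PJ.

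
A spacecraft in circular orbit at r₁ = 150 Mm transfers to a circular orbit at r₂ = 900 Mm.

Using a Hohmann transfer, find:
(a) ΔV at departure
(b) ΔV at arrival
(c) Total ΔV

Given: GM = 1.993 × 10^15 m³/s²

Convert to SI: r₁ = 150 Mm = 1.5e+08 m; r₂ = 900 Mm = 9e+08 m.
Transfer semi-major axis: a_t = (r₁ + r₂)/2 = (1.5e+08 + 9e+08)/2 = 5.25e+08 m.
Circular speeds: v₁ = √(GM/r₁) = 3645.09 m/s, v₂ = √(GM/r₂) = 1488.1 m/s.
Transfer speeds (vis-viva v² = GM(2/r − 1/a_t)): v₁ᵗ = 4772.54 m/s, v₂ᵗ = 795.423 m/s.
(a) ΔV₁ = |v₁ᵗ − v₁| ≈ 1127 m/s = 1.127 km/s.
(b) ΔV₂ = |v₂ − v₂ᵗ| ≈ 692.7 m/s = 692.7 m/s.
(c) ΔV_total = ΔV₁ + ΔV₂ ≈ 1820 m/s = 1.82 km/s.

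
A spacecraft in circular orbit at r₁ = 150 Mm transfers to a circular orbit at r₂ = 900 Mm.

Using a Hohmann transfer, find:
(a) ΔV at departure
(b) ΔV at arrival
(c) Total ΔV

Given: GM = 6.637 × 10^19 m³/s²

Convert to SI: r₁ = 150 Mm = 1.5e+08 m; r₂ = 900 Mm = 9e+08 m.
Transfer semi-major axis: a_t = (r₁ + r₂)/2 = (1.5e+08 + 9e+08)/2 = 5.25e+08 m.
Circular speeds: v₁ = √(GM/r₁) = 665182 m/s, v₂ = √(GM/r₂) = 271559 m/s.
Transfer speeds (vis-viva v² = GM(2/r − 1/a_t)): v₁ᵗ = 870927 m/s, v₂ᵗ = 145155 m/s.
(a) ΔV₁ = |v₁ᵗ − v₁| ≈ 2.057e+05 m/s = 205.7 km/s.
(b) ΔV₂ = |v₂ − v₂ᵗ| ≈ 1.264e+05 m/s = 126.4 km/s.
(c) ΔV_total = ΔV₁ + ΔV₂ ≈ 3.322e+05 m/s = 332.2 km/s.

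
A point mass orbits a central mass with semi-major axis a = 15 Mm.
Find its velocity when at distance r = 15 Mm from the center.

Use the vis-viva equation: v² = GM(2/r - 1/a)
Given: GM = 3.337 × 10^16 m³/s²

Convert to SI: a = 15 Mm = 1.5e+07 m; r = 15 Mm = 1.5e+07 m.
Vis-viva: v = √(GM · (2/r − 1/a)).
2/r − 1/a = 2/1.5e+07 − 1/1.5e+07 = 6.66667e-08 m⁻¹.
v = √(3.337e+16 · 6.66667e-08) m/s ≈ 4.717e+04 m/s = 47.17 km/s.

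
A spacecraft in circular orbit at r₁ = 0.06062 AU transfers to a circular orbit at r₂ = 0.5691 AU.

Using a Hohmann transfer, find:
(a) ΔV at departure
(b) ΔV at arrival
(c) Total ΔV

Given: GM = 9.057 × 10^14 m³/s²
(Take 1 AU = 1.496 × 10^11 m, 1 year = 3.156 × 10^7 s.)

Convert to SI: r₁ = 0.06062 AU = 9.06875e+09 m; r₂ = 0.5691 AU = 8.51374e+10 m.
Transfer semi-major axis: a_t = (r₁ + r₂)/2 = (9.06875e+09 + 8.51374e+10)/2 = 4.71031e+10 m.
Circular speeds: v₁ = √(GM/r₁) = 316.023 m/s, v₂ = √(GM/r₂) = 103.141 m/s.
Transfer speeds (vis-viva v² = GM(2/r − 1/a_t)): v₁ᵗ = 424.868 m/s, v₂ᵗ = 45.2565 m/s.
(a) ΔV₁ = |v₁ᵗ − v₁| ≈ 108.8 m/s = 0.02296 AU/year.
(b) ΔV₂ = |v₂ − v₂ᵗ| ≈ 57.88 m/s = 0.01221 AU/year.
(c) ΔV_total = ΔV₁ + ΔV₂ ≈ 166.7 m/s = 0.03517 AU/year.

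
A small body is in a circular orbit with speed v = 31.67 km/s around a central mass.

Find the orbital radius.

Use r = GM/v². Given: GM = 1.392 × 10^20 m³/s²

Convert to SI: v = 31.67 km/s = 31670 m/s.
For a circular orbit, v² = GM / r, so r = GM / v².
r = 1.392e+20 / (31670)² m ≈ 1.388e+11 m = 138.8 Gm.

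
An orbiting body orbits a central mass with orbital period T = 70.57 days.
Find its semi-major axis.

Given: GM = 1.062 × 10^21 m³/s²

Convert to SI: T = 70.57 days = 6.09725e+06 s.
Invert Kepler's third law: a = (GM · T² / (4π²))^(1/3).
Substituting T = 6.09725e+06 s and GM = 1.062e+21 m³/s²:
a = (1.062e+21 · (6.09725e+06)² / (4π²))^(1/3) m
a ≈ 1e+11 m = 100 Gm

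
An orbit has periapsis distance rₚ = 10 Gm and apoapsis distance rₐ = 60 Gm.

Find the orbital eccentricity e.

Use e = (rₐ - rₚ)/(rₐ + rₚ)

Convert to SI: rₚ = 10 Gm = 1e+10 m; rₐ = 60 Gm = 6e+10 m.
e = (rₐ − rₚ) / (rₐ + rₚ).
e = (6e+10 − 1e+10) / (6e+10 + 1e+10) = 5e+10 / 7e+10 ≈ 0.7143.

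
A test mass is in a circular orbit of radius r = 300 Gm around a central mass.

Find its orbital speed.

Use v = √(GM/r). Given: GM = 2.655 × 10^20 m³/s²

Convert to SI: r = 300 Gm = 3e+11 m.
For a circular orbit, gravity supplies the centripetal force, so v = √(GM / r).
v = √(2.655e+20 / 3e+11) m/s ≈ 2.975e+04 m/s = 29.75 km/s.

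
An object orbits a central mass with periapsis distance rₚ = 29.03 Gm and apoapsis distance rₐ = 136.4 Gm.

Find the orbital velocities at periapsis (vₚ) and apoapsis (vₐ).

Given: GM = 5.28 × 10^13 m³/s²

Convert to SI: rₚ = 29.03 Gm = 2.903e+10 m; rₐ = 136.4 Gm = 1.364e+11 m.
Use the vis-viva equation v² = GM(2/r − 1/a) with a = (rₚ + rₐ)/2 = (2.903e+10 + 1.364e+11)/2 = 8.2715e+10 m.
vₚ = √(GM · (2/rₚ − 1/a)) = √(5.28e+13 · (2/2.903e+10 − 1/8.2715e+10)) m/s ≈ 54.77 m/s = 54.77 m/s.
vₐ = √(GM · (2/rₐ − 1/a)) = √(5.28e+13 · (2/1.364e+11 − 1/8.2715e+10)) m/s ≈ 11.66 m/s = 11.66 m/s.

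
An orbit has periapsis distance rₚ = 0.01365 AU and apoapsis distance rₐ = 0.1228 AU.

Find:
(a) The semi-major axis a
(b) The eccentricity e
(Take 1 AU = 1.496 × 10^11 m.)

Convert to SI: rₚ = 0.01365 AU = 2.04204e+09 m; rₐ = 0.1228 AU = 1.83709e+10 m.
(a) a = (rₚ + rₐ) / 2 = (2.04204e+09 + 1.83709e+10) / 2 ≈ 1.021e+10 m = 0.06822 AU.
(b) e = (rₐ − rₚ) / (rₐ + rₚ) = (1.83709e+10 − 2.04204e+09) / (1.83709e+10 + 2.04204e+09) ≈ 0.7999.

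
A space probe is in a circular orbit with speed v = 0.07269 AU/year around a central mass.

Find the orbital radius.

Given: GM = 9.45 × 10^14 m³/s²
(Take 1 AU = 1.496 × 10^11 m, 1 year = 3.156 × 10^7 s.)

Convert to SI: v = 0.07269 AU/year = 344.563 m/s.
For a circular orbit, v² = GM / r, so r = GM / v².
r = 9.45e+14 / (344.563)² m ≈ 7.96e+09 m = 0.05321 AU.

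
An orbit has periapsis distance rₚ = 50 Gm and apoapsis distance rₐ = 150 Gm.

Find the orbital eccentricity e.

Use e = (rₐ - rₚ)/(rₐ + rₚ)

Convert to SI: rₚ = 50 Gm = 5e+10 m; rₐ = 150 Gm = 1.5e+11 m.
e = (rₐ − rₚ) / (rₐ + rₚ).
e = (1.5e+11 − 5e+10) / (1.5e+11 + 5e+10) = 1e+11 / 2e+11 ≈ 0.5.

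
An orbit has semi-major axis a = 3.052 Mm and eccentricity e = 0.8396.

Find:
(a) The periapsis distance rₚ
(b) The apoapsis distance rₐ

Convert to SI: a = 3.052 Mm = 3.052e+06 m.
(a) rₚ = a(1 − e) = 3.052e+06 · (1 − 0.8396) = 3.052e+06 · 0.1604 ≈ 4.895e+05 m = 489.5 km.
(b) rₐ = a(1 + e) = 3.052e+06 · (1 + 0.8396) = 3.052e+06 · 1.8396 ≈ 5.614e+06 m = 5.614 Mm.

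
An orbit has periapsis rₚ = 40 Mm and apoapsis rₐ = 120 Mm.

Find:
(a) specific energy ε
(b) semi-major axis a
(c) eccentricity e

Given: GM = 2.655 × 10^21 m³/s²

Convert to SI: rₚ = 40 Mm = 4e+07 m; rₐ = 120 Mm = 1.2e+08 m.
(a) With a = (rₚ + rₐ)/2 = 8e+07 m, ε = −GM/(2a) = −2.655e+21/(2 · 8e+07) J/kg ≈ -1.659e+13 J/kg
(b) a = (rₚ + rₐ)/2 = (4e+07 + 1.2e+08)/2 ≈ 8e+07 m
(c) e = (rₐ − rₚ)/(rₐ + rₚ) = (1.2e+08 − 4e+07)/(1.2e+08 + 4e+07) ≈ 0.5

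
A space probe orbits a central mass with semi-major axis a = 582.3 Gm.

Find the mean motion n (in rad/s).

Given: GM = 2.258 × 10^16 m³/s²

Convert to SI: a = 582.3 Gm = 5.823e+11 m.
n = √(GM / a³).
n = √(2.258e+16 / (5.823e+11)³) rad/s ≈ 3.382e-10 rad/s.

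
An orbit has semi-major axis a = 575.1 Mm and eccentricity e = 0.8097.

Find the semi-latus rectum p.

Convert to SI: a = 575.1 Mm = 5.751e+08 m.
p = a (1 − e²).
p = 5.751e+08 · (1 − (0.8097)²) = 5.751e+08 · 0.344386 ≈ 1.981e+08 m = 198.1 Mm.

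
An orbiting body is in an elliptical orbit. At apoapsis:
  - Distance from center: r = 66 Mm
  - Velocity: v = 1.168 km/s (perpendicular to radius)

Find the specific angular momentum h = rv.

Convert to SI: r = 66 Mm = 6.6e+07 m; v = 1.168 km/s = 1168 m/s.
With v perpendicular to r, h = r · v.
h = 6.6e+07 · 1168 m²/s ≈ 7.709e+10 m²/s.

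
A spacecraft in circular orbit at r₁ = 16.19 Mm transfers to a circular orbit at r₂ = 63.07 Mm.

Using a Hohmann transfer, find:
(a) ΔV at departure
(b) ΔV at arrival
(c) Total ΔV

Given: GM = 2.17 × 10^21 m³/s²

Convert to SI: r₁ = 16.19 Mm = 1.619e+07 m; r₂ = 63.07 Mm = 6.307e+07 m.
Transfer semi-major axis: a_t = (r₁ + r₂)/2 = (1.619e+07 + 6.307e+07)/2 = 3.963e+07 m.
Circular speeds: v₁ = √(GM/r₁) = 1.15773e+07 m/s, v₂ = √(GM/r₂) = 5.86568e+06 m/s.
Transfer speeds (vis-viva v² = GM(2/r − 1/a_t)): v₁ᵗ = 1.46051e+07 m/s, v₂ᵗ = 3.74912e+06 m/s.
(a) ΔV₁ = |v₁ᵗ − v₁| ≈ 3.028e+06 m/s = 3028 km/s.
(b) ΔV₂ = |v₂ − v₂ᵗ| ≈ 2.117e+06 m/s = 2117 km/s.
(c) ΔV_total = ΔV₁ + ΔV₂ ≈ 5.144e+06 m/s = 5144 km/s.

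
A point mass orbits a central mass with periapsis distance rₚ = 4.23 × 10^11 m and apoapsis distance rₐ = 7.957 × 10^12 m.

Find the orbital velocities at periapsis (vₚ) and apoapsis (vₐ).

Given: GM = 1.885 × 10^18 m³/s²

Use the vis-viva equation v² = GM(2/r − 1/a) with a = (rₚ + rₐ)/2 = (4.23e+11 + 7.957e+12)/2 = 4.19e+12 m.
vₚ = √(GM · (2/rₚ − 1/a)) = √(1.885e+18 · (2/4.23e+11 − 1/4.19e+12)) m/s ≈ 2909 m/s = 2.909 km/s.
vₐ = √(GM · (2/rₐ − 1/a)) = √(1.885e+18 · (2/7.957e+12 − 1/4.19e+12)) m/s ≈ 154.6 m/s = 154.6 m/s.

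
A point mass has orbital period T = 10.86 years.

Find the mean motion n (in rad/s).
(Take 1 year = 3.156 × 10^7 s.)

Convert to SI: T = 10.86 years = 3.42742e+08 s.
n = 2π / T.
n = 2π / 3.42742e+08 s ≈ 1.833e-08 rad/s.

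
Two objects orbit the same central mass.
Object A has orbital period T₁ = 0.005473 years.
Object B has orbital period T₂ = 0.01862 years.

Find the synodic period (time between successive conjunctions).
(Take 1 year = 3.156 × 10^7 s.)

Convert to SI: T₁ = 0.005473 years = 172728 s; T₂ = 0.01862 years = 587647 s.
T_syn = |T₁ · T₂ / (T₁ − T₂)|.
T_syn = |172728 · 587647 / (172728 − 587647)| s ≈ 2.446e+05 s = 0.007751 years.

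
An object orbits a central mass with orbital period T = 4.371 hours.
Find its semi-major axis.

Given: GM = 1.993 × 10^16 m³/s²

Convert to SI: T = 4.371 hours = 15735.6 s.
Invert Kepler's third law: a = (GM · T² / (4π²))^(1/3).
Substituting T = 15735.6 s and GM = 1.993e+16 m³/s²:
a = (1.993e+16 · (15735.6)² / (4π²))^(1/3) m
a ≈ 5e+07 m = 50 Mm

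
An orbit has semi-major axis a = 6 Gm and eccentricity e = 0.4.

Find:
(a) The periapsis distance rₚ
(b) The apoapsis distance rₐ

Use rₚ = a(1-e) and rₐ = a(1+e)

Convert to SI: a = 6 Gm = 6e+09 m.
(a) rₚ = a(1 − e) = 6e+09 · (1 − 0.4) = 6e+09 · 0.6 ≈ 3.6e+09 m = 3.6 Gm.
(b) rₐ = a(1 + e) = 6e+09 · (1 + 0.4) = 6e+09 · 1.4 ≈ 8.4e+09 m = 8.4 Gm.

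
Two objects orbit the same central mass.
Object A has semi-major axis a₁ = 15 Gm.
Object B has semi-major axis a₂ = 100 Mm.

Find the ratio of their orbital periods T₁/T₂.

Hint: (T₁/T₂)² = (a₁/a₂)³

Convert to SI: a₁ = 15 Gm = 1.5e+10 m; a₂ = 100 Mm = 1e+08 m.
From Kepler's third law, (T₁/T₂)² = (a₁/a₂)³, so T₁/T₂ = (a₁/a₂)^(3/2).
a₁/a₂ = 1.5e+10 / 1e+08 = 150.
T₁/T₂ = (150)^(3/2) ≈ 1837.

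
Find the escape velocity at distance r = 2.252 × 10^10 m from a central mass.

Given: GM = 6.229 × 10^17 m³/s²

Escape velocity comes from setting total energy to zero: ½v² − GM/r = 0 ⇒ v_esc = √(2GM / r).
v_esc = √(2 · 6.229e+17 / 2.252e+10) m/s ≈ 7438 m/s = 7.438 km/s.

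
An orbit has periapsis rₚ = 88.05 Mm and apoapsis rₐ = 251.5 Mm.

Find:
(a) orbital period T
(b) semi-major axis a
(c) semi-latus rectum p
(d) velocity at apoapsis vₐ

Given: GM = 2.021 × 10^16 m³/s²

Convert to SI: rₚ = 88.05 Mm = 8.805e+07 m; rₐ = 251.5 Mm = 2.515e+08 m.
(a) With a = (rₚ + rₐ)/2 = 1.69775e+08 m, T = 2π √(a³/GM) = 2π √((1.69775e+08)³/2.021e+16) s ≈ 9.777e+04 s
(b) a = (rₚ + rₐ)/2 = (8.805e+07 + 2.515e+08)/2 ≈ 1.698e+08 m
(c) From a = (rₚ + rₐ)/2 = 1.69775e+08 m and e = (rₐ − rₚ)/(rₐ + rₚ) = 0.481372, p = a(1 − e²) = 1.69775e+08 · (1 − (0.481372)²) ≈ 1.304e+08 m
(d) With a = (rₚ + rₐ)/2 = 1.69775e+08 m, vₐ = √(GM (2/rₐ − 1/a)) = √(2.021e+16 · (2/2.515e+08 − 1/1.69775e+08)) m/s ≈ 6456 m/s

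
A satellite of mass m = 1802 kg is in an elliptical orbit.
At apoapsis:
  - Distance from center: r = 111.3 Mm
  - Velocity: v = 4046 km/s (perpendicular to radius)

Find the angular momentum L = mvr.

Convert to SI: r = 111.3 Mm = 1.113e+08 m; v = 4046 km/s = 4.046e+06 m/s.
Since v is perpendicular to r, L = m · v · r.
L = 1802 · 4.046e+06 · 1.113e+08 kg·m²/s ≈ 8.115e+17 kg·m²/s.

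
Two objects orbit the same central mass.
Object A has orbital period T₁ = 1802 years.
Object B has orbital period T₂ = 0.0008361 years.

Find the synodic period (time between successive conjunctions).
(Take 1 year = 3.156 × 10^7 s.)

Convert to SI: T₁ = 1802 years = 5.68711e+10 s; T₂ = 0.0008361 years = 26387.3 s.
T_syn = |T₁ · T₂ / (T₁ − T₂)|.
T_syn = |5.68711e+10 · 26387.3 / (5.68711e+10 − 26387.3)| s ≈ 2.639e+04 s = 0.0008361 years.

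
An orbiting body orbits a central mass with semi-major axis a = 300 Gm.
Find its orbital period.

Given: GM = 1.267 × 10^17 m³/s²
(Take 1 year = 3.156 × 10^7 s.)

Convert to SI: a = 300 Gm = 3e+11 m.
Kepler's third law: T = 2π √(a³ / GM).
Substituting a = 3e+11 m and GM = 1.267e+17 m³/s²:
T = 2π √((3e+11)³ / 1.267e+17) s
T ≈ 2.901e+09 s = 91.9 years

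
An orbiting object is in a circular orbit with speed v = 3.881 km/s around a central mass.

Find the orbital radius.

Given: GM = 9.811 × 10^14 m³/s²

Convert to SI: v = 3.881 km/s = 3881 m/s.
For a circular orbit, v² = GM / r, so r = GM / v².
r = 9.811e+14 / (3881)² m ≈ 6.514e+07 m = 65.14 Mm.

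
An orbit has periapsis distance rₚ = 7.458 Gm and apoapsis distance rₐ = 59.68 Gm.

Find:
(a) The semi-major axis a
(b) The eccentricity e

Convert to SI: rₚ = 7.458 Gm = 7.458e+09 m; rₐ = 59.68 Gm = 5.968e+10 m.
(a) a = (rₚ + rₐ) / 2 = (7.458e+09 + 5.968e+10) / 2 ≈ 3.357e+10 m = 33.57 Gm.
(b) e = (rₐ − rₚ) / (rₐ + rₚ) = (5.968e+10 − 7.458e+09) / (5.968e+10 + 7.458e+09) ≈ 0.7778.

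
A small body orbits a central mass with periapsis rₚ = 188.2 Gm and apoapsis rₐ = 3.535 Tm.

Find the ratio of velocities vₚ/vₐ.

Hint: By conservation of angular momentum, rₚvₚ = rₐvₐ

Convert to SI: rₚ = 188.2 Gm = 1.882e+11 m; rₐ = 3.535 Tm = 3.535e+12 m.
Conservation of angular momentum gives rₚvₚ = rₐvₐ, so vₚ/vₐ = rₐ/rₚ.
vₚ/vₐ = 3.535e+12 / 1.882e+11 ≈ 18.78.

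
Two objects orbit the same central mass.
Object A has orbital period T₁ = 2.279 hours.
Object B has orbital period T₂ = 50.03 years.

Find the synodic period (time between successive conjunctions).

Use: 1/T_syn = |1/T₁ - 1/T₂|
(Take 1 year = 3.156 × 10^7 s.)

Convert to SI: T₁ = 2.279 hours = 8204.4 s; T₂ = 50.03 years = 1.57895e+09 s.
T_syn = |T₁ · T₂ / (T₁ − T₂)|.
T_syn = |8204.4 · 1.57895e+09 / (8204.4 − 1.57895e+09)| s ≈ 8204 s = 2.279 hours.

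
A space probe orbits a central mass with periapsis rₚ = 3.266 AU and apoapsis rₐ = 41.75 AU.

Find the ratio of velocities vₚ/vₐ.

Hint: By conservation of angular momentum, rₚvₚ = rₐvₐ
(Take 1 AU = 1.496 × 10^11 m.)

Convert to SI: rₚ = 3.266 AU = 4.88594e+11 m; rₐ = 41.75 AU = 6.2458e+12 m.
Conservation of angular momentum gives rₚvₚ = rₐvₐ, so vₚ/vₐ = rₐ/rₚ.
vₚ/vₐ = 6.2458e+12 / 4.88594e+11 ≈ 12.78.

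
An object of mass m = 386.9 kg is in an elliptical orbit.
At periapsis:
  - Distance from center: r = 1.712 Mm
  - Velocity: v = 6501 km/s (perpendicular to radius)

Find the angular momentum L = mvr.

Convert to SI: r = 1.712 Mm = 1.712e+06 m; v = 6501 km/s = 6.501e+06 m/s.
Since v is perpendicular to r, L = m · v · r.
L = 386.9 · 6.501e+06 · 1.712e+06 kg·m²/s ≈ 4.306e+15 kg·m²/s.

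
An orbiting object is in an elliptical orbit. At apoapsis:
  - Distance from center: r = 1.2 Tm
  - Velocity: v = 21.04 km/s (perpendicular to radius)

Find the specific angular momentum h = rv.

Convert to SI: r = 1.2 Tm = 1.2e+12 m; v = 21.04 km/s = 21040 m/s.
With v perpendicular to r, h = r · v.
h = 1.2e+12 · 21040 m²/s ≈ 2.525e+16 m²/s.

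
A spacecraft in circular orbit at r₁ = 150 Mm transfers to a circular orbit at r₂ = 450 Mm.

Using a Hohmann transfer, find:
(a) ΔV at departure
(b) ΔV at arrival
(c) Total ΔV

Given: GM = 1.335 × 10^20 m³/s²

Convert to SI: r₁ = 150 Mm = 1.5e+08 m; r₂ = 450 Mm = 4.5e+08 m.
Transfer semi-major axis: a_t = (r₁ + r₂)/2 = (1.5e+08 + 4.5e+08)/2 = 3e+08 m.
Circular speeds: v₁ = √(GM/r₁) = 943398 m/s, v₂ = √(GM/r₂) = 544671 m/s.
Transfer speeds (vis-viva v² = GM(2/r − 1/a_t)): v₁ᵗ = 1.15542e+06 m/s, v₂ᵗ = 385141 m/s.
(a) ΔV₁ = |v₁ᵗ − v₁| ≈ 2.12e+05 m/s = 212 km/s.
(b) ΔV₂ = |v₂ − v₂ᵗ| ≈ 1.595e+05 m/s = 159.5 km/s.
(c) ΔV_total = ΔV₁ + ΔV₂ ≈ 3.716e+05 m/s = 371.6 km/s.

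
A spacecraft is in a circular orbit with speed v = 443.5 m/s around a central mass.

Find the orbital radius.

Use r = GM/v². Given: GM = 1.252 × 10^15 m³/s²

For a circular orbit, v² = GM / r, so r = GM / v².
r = 1.252e+15 / (443.5)² m ≈ 6.365e+09 m = 6.365 Gm.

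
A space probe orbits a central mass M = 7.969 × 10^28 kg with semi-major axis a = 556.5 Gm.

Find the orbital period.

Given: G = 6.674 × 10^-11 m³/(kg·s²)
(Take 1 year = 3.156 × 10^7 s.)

Convert to SI: a = 556.5 Gm = 5.565e+11 m.
GM = G · M = 6.674e-11 · 7.969e+28 = 5.31851e+18 m³/s².
Kepler's third law: T = 2π √(a³ / GM).
Substituting a = 5.565e+11 m and GM = 5.31851e+18 m³/s²:
T = 2π √((5.565e+11)³ / 5.31851e+18) s
T ≈ 1.131e+09 s = 35.84 years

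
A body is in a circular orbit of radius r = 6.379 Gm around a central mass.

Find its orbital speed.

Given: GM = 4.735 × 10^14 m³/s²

Convert to SI: r = 6.379 Gm = 6.379e+09 m.
For a circular orbit, gravity supplies the centripetal force, so v = √(GM / r).
v = √(4.735e+14 / 6.379e+09) m/s ≈ 272.4 m/s = 272.4 m/s.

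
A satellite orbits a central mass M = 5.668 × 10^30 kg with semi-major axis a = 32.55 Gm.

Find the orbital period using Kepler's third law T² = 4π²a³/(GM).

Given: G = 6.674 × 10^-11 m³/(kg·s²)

Convert to SI: a = 32.55 Gm = 3.255e+10 m.
GM = G · M = 6.674e-11 · 5.668e+30 = 3.78282e+20 m³/s².
Kepler's third law: T = 2π √(a³ / GM).
Substituting a = 3.255e+10 m and GM = 3.78282e+20 m³/s²:
T = 2π √((3.255e+10)³ / 3.78282e+20) s
T ≈ 1.897e+06 s = 21.96 days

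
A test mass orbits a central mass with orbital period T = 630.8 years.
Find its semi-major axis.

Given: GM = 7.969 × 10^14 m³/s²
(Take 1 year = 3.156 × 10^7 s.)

Convert to SI: T = 630.8 years = 1.9908e+10 s.
Invert Kepler's third law: a = (GM · T² / (4π²))^(1/3).
Substituting T = 1.9908e+10 s and GM = 7.969e+14 m³/s²:
a = (7.969e+14 · (1.9908e+10)² / (4π²))^(1/3) m
a ≈ 2e+11 m = 200 Gm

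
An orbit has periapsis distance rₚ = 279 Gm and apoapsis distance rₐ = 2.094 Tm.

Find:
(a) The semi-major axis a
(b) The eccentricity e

Convert to SI: rₚ = 279 Gm = 2.79e+11 m; rₐ = 2.094 Tm = 2.094e+12 m.
(a) a = (rₚ + rₐ) / 2 = (2.79e+11 + 2.094e+12) / 2 ≈ 1.186e+12 m = 1.187 Tm.
(b) e = (rₐ − rₚ) / (rₐ + rₚ) = (2.094e+12 − 2.79e+11) / (2.094e+12 + 2.79e+11) ≈ 0.7649.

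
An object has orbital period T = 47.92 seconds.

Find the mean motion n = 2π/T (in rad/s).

n = 2π / T.
n = 2π / 47.92 s ≈ 0.1311 rad/s.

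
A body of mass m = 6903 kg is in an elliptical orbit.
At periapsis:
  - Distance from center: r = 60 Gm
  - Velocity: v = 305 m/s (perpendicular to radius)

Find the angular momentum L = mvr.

Convert to SI: r = 60 Gm = 6e+10 m.
Since v is perpendicular to r, L = m · v · r.
L = 6903 · 305 · 6e+10 kg·m²/s ≈ 1.263e+17 kg·m²/s.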